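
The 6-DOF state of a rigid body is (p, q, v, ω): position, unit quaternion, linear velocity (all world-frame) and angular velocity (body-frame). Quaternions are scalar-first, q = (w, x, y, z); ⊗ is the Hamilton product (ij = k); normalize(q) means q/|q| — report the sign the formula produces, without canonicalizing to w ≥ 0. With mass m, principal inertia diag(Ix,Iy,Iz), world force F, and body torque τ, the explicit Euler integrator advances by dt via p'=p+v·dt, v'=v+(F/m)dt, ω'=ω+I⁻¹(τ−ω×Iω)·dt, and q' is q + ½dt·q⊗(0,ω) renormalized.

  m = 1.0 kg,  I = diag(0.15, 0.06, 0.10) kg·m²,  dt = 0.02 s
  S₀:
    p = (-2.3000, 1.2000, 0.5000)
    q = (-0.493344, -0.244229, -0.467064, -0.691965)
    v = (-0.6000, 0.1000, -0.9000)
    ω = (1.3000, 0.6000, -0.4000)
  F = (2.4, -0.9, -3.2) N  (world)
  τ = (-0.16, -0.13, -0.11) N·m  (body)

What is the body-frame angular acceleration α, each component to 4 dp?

α = (-1.0027, -1.7333, -0.3980)

precession coupling ω×(Iω) = (-0.0096, -0.0260, -0.0702)
(τ − ω×Iω)/I = (-1.0027, -1.7333, -0.3980)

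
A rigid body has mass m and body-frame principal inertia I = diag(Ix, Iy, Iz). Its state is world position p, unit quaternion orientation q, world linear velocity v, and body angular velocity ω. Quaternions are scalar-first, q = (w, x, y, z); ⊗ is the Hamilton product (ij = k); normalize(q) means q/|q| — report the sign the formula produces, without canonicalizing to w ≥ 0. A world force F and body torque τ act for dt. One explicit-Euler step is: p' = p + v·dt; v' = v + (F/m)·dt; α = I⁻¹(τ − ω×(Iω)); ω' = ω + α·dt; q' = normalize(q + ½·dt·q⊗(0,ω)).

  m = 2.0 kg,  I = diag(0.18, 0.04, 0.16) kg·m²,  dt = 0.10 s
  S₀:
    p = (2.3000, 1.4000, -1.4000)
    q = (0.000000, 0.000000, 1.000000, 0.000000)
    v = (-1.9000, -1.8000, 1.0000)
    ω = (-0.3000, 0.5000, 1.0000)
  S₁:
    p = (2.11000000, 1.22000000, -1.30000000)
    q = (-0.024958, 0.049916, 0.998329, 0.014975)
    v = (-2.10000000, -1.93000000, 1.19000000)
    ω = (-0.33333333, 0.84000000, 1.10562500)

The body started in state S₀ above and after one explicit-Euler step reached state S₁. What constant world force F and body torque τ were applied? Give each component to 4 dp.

F = (-4.0000, -2.6000, 3.8000)
τ = (0.0000, 0.1300, 0.1900)

velocity change Δv = (-0.20000000, -0.13000000, 0.19000000)
applied force F = (-4.0000, -2.6000, 3.8000)
rate change Δω = (-0.03333333, 0.34000000, 0.10562500)
applied torque τ = (0.0000, 0.1300, 0.1900)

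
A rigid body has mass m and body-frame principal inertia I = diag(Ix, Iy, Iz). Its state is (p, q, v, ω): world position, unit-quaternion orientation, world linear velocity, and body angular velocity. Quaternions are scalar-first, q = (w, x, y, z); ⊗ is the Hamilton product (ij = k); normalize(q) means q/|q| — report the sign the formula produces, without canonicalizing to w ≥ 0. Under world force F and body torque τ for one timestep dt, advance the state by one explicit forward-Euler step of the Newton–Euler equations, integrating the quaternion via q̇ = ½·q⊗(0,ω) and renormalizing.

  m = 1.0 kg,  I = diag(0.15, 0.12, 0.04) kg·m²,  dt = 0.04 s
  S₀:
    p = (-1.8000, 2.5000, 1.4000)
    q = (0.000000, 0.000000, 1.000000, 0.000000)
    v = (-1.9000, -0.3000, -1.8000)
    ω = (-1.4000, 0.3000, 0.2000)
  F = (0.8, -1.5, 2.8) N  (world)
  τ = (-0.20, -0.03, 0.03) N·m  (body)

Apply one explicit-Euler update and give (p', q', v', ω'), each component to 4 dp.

p' = (-1.8760, 2.4880, 1.3280)
q' = (-0.0060, 0.0040, 0.9996, 0.0280)
v' = (-1.8680, -0.3600, -1.6880)
ω' = (-1.4521, 0.3003, 0.2174)

angular accel α = (-1.3013, 0.0067, 0.4350)
ω + α·dt = (-1.4521, 0.3003, 0.2174)
q⊗(0,ω) = (-0.3000000, 0.2000000, 0.0000000, 1.4000000)
updated quaternion q' = (-0.0060, 0.0040, 0.9996, 0.0280)
a = F/m = (0.8000, -1.5000, 2.8000)
new position p' = (-1.8760, 2.4880, 1.3280)
v + (F/m)dt = (-1.8680, -0.3600, -1.6880)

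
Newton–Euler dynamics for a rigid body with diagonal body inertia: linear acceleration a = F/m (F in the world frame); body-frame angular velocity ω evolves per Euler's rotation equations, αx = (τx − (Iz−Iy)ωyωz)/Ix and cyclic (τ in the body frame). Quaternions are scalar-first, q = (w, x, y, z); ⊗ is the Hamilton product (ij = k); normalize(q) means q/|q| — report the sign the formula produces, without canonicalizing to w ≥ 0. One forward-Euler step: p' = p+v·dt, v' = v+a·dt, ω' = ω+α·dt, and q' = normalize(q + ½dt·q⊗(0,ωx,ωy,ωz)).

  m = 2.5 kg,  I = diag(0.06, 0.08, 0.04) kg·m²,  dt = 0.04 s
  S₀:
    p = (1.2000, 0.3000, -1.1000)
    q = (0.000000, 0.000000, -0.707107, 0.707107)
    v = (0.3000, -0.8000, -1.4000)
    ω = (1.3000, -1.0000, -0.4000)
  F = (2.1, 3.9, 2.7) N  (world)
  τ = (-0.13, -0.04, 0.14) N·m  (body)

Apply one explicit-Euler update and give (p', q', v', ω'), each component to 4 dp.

p' = (1.2120, 0.2680, -1.1560)
q' = (-0.0085, 0.0198, -0.6883, 0.7251)
v' = (0.3336, -0.7376, -1.3568)
ω' = (1.2240, -1.0148, -0.2340)

linear accel F/m = (0.8400, 1.5600, 1.0800)
new position p' = (1.2120, 0.2680, -1.1560)
v + (F/m)dt = (0.3336, -0.7376, -1.3568)
(τ − ω×Iω)/I = (-1.9000, -0.3700, 4.1500)
ω' = ω + α·dt = (1.2240, -1.0148, -0.2340)
q⊗(0,ω) = (-0.4242642, 0.9899498, 0.9192391, 0.9192391)
updated quaternion q' = (-0.0085, 0.0198, -0.6883, 0.7251)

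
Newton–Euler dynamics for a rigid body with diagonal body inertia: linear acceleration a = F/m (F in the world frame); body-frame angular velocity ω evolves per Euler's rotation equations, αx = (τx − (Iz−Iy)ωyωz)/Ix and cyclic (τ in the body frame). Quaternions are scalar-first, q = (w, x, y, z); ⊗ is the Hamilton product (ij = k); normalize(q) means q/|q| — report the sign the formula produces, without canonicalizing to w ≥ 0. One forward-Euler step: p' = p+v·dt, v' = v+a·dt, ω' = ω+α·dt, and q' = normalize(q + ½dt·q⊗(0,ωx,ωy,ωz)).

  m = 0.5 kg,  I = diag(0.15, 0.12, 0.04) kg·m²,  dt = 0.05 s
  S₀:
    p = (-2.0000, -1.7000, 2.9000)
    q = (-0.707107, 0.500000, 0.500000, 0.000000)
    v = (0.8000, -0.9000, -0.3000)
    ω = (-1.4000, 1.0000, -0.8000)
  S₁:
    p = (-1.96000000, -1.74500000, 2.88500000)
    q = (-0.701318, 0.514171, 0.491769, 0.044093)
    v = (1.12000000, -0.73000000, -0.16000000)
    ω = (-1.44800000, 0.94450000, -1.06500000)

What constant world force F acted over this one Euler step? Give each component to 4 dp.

velocity change Δv = (0.32000000, 0.17000000, 0.14000000)
m·(v₁−v₀)/dt = (3.2000, 1.7000, 1.4000)

F = (3.2000, 1.7000, 1.4000)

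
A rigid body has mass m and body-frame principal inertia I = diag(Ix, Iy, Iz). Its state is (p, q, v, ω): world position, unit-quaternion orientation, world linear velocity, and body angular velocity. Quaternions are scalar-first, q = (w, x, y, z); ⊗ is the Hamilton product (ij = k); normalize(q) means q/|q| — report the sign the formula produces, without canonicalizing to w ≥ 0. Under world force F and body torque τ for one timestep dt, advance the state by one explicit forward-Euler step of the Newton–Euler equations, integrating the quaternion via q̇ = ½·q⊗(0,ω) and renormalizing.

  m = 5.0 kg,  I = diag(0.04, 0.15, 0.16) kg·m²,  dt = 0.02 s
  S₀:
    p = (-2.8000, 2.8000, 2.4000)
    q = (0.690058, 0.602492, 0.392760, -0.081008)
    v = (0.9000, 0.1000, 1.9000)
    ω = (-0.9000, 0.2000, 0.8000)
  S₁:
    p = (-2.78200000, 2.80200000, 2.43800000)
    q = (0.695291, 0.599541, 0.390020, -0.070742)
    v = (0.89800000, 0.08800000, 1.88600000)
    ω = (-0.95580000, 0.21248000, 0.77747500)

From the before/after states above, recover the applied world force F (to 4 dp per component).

v₁ − v₀ = (-0.00200000, -0.01200000, -0.01400000)
m·(v₁−v₀)/dt = (-0.5000, -3.0000, -3.5000)

F = (-0.5000, -3.0000, -3.5000)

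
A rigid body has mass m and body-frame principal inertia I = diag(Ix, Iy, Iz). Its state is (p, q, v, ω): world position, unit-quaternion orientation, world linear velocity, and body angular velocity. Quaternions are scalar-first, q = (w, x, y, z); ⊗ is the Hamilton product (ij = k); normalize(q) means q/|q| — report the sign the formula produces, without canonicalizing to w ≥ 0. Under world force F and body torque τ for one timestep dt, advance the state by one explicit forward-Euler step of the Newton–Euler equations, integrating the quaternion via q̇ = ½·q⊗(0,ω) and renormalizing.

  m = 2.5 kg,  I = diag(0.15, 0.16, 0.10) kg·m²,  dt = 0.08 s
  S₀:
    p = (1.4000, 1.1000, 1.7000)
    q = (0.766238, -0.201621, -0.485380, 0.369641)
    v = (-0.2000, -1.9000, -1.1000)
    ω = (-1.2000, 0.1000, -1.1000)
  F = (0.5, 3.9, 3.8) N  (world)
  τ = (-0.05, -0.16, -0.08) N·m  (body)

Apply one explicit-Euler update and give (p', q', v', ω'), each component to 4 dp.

ω×(Iω) gyroscopic = (0.0066, 0.0660, -0.0012)
(τ − ω×Iω)/I = (-0.3773, -1.4125, -0.7880)
new body rate ω' = (-1.2302, -0.0130, -1.1630)
2q̇ = q⊗(0,ω) = (0.2131979, -0.4225317, -0.5887285, -1.4454799)
q' = normalize(q + ½dt·q⊗(0,ω)) = (0.7731, -0.2181, -0.5078, 0.3112)
linear accel F/m = (0.2000, 1.5600, 1.5200)
p' = p + v·dt = (1.3840, 0.9480, 1.6120)
v' = v + a·dt = (-0.1840, -1.7752, -0.9784)

p' = (1.3840, 0.9480, 1.6120)
q' = (0.7731, -0.2181, -0.5078, 0.3112)
v' = (-0.1840, -1.7752, -0.9784)
ω' = (-1.2302, -0.0130, -1.1630)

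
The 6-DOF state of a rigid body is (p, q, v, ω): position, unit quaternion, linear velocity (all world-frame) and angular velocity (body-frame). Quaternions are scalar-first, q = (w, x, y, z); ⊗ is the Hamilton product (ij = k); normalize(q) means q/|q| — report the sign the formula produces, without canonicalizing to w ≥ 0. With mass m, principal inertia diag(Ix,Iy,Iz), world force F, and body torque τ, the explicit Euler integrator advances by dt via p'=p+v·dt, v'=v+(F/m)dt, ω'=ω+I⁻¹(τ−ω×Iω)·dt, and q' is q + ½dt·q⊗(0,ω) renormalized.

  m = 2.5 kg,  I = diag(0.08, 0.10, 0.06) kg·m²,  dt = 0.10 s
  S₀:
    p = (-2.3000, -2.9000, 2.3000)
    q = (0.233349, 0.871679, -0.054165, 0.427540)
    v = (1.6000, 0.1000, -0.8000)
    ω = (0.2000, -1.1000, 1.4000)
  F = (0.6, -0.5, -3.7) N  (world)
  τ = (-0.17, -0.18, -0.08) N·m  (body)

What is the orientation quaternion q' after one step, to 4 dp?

q' = (0.1910, 0.8902, -0.1232, 0.3949)

2q̇ = q⊗(0,ω) = (-0.8324733, 0.4411328, -1.3915265, -0.6213253)
q' = normalize(q + ½dt·q⊗(0,ω)) = (0.1910, 0.8902, -0.1232, 0.3949)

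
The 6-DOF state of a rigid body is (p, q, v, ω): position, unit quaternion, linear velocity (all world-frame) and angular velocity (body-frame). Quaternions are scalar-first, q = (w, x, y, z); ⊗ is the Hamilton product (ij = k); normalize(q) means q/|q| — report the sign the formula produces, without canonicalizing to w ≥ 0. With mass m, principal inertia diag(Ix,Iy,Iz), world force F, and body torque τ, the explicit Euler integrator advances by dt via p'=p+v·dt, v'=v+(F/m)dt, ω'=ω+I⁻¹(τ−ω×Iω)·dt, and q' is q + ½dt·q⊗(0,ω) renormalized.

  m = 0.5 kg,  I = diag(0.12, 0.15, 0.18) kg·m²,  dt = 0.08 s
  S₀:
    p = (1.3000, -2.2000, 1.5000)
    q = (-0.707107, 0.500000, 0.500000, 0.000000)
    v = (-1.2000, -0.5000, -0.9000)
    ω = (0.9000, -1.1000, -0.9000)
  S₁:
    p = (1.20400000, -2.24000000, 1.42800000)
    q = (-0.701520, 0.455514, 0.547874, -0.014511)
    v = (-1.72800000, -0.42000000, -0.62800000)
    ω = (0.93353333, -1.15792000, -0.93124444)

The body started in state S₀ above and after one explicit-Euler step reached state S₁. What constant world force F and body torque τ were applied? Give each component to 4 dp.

F = (-3.3000, 0.5000, 1.7000)
τ = (0.0800, -0.0600, -0.1000)

Δω = ω₁−ω₀ = (0.03353333, -0.05792000, -0.03124444)
ω₀×(Iω₀) = (0.0297, 0.0486, -0.0297)
τ = I·(Δω/dt) + ω₀×(Iω₀) = (0.0800, -0.0600, -0.1000)
v₁ − v₀ = (-0.52800000, 0.08000000, 0.27200000)
applied force F = (-3.3000, 0.5000, 1.7000)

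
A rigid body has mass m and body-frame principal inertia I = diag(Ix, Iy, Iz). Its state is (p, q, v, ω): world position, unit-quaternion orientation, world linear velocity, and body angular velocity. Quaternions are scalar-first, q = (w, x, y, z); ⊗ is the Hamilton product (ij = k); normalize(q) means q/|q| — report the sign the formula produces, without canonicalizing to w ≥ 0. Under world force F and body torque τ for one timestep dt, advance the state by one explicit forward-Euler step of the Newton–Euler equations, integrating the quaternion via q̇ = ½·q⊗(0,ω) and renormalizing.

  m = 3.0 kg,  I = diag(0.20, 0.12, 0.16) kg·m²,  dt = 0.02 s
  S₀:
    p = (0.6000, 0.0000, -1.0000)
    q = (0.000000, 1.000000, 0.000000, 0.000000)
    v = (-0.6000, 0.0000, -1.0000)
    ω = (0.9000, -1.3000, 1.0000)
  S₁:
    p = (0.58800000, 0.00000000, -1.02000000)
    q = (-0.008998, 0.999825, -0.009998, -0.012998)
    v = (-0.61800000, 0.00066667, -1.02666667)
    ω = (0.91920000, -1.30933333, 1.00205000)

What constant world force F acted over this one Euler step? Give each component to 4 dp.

F = (-2.7000, 0.1000, -4.0000)

velocity change Δv = (-0.01800000, 0.00066667, -0.02666667)
F = m·Δv/dt = (-2.7000, 0.1000, -4.0000)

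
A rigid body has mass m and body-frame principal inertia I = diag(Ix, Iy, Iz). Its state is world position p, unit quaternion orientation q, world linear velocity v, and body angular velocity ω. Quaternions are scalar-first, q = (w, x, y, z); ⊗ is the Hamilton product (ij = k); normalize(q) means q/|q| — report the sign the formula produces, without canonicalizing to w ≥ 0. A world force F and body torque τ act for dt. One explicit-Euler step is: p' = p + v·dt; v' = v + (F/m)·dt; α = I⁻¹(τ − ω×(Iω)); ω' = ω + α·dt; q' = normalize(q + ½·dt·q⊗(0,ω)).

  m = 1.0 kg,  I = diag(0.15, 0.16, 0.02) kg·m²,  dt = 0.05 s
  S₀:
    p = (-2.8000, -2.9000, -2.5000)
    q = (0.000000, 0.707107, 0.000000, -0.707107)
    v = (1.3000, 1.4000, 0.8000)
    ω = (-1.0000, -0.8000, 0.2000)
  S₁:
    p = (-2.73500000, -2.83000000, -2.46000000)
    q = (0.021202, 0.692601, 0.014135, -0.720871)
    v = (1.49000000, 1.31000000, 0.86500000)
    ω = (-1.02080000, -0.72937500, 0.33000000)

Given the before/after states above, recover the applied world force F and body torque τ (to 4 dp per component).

ω₁ − ω₀ = (-0.02080000, 0.07062500, 0.13000000)
τ = I·(Δω/dt) + ω₀×(Iω₀) = (-0.0400, 0.2000, 0.0600)
Δv = v₁−v₀ = (0.19000000, -0.09000000, 0.06500000)
F = m·Δv/dt = (3.8000, -1.8000, 1.3000)

F = (3.8000, -1.8000, 1.3000)
τ = (-0.0400, 0.2000, 0.0600)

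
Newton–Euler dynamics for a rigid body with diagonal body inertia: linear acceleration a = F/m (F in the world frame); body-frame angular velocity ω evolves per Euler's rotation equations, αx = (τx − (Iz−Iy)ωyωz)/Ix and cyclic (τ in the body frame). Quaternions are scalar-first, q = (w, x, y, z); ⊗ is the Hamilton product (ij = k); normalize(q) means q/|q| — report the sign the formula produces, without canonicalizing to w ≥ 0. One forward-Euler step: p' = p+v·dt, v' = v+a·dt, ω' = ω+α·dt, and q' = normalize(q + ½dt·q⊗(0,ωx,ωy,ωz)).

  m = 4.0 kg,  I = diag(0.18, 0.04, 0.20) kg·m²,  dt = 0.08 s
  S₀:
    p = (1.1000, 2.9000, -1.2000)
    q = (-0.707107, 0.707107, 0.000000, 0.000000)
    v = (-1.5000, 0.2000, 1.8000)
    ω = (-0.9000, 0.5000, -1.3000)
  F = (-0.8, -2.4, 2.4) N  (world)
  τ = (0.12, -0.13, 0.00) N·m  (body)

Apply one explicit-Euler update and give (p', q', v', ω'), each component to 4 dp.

ω×(Iω) gyroscopic = (-0.1040, -0.0234, 0.0630)
α = I⁻¹(τ − ω×Iω) = (1.2444, -2.6650, -0.3150)
ω + α·dt = (-0.8004, 0.2868, -1.3252)
Hamilton product q⊗(0,ω) = (0.6363963, 0.6363963, 0.5656856, 1.2727926)
q + ½dt·q⊗(0,ω), renormalized = (-0.6802, 0.7310, 0.0226, 0.0508)
linear accel F/m = (-0.2000, -0.6000, 0.6000)
p' = p + v·dt = (0.9800, 2.9160, -1.0560)
v + (F/m)dt = (-1.5160, 0.1520, 1.8480)

p' = (0.9800, 2.9160, -1.0560)
q' = (-0.6802, 0.7310, 0.0226, 0.0508)
v' = (-1.5160, 0.1520, 1.8480)
ω' = (-0.8004, 0.2868, -1.3252)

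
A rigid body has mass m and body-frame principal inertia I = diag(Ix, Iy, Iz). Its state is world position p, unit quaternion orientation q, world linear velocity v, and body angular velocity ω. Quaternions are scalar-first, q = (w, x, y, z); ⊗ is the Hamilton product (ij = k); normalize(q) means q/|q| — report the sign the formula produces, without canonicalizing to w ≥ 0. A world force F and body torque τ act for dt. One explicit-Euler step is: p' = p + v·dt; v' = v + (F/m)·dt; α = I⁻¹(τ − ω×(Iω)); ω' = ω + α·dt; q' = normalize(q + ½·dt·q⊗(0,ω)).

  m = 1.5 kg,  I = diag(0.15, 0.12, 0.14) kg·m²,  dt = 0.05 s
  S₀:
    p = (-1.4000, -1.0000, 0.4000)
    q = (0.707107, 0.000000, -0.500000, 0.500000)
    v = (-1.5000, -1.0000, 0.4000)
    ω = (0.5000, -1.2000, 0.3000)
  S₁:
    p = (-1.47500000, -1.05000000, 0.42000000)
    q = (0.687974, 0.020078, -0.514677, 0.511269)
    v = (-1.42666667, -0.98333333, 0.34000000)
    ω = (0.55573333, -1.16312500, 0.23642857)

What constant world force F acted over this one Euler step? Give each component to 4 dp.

F = (2.2000, 0.5000, -1.8000)

v₁ − v₀ = (0.07333333, 0.01666667, -0.06000000)
applied force F = (2.2000, 0.5000, -1.8000)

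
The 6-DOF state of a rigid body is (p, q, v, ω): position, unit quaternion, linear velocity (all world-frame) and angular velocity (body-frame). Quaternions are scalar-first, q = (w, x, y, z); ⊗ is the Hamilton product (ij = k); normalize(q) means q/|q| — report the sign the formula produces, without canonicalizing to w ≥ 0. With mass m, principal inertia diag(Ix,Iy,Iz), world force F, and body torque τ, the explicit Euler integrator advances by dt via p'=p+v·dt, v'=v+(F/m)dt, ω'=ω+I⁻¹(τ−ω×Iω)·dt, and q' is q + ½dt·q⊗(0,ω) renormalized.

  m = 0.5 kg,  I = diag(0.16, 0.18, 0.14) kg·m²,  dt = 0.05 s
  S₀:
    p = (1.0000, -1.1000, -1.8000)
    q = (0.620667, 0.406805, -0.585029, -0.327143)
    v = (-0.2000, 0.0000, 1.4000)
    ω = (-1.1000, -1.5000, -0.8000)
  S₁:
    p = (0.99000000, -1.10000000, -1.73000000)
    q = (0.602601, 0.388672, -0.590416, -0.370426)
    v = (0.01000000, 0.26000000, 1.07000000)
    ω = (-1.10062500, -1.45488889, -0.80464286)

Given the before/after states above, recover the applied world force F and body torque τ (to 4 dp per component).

rate change Δω = (-0.00062500, 0.04511111, -0.00464286)
gyro term ω₀×Iω₀ = (-0.0480, 0.0176, 0.0330)
τ = I·(Δω/dt) + ω₀×(Iω₀) = (-0.0500, 0.1800, 0.0200)
velocity change Δv = (0.21000000, 0.26000000, -0.33000000)
m·(v₁−v₀)/dt = (2.1000, 2.6000, -3.3000)

F = (2.1000, 2.6000, -3.3000)
τ = (-0.0500, 0.1800, 0.0200)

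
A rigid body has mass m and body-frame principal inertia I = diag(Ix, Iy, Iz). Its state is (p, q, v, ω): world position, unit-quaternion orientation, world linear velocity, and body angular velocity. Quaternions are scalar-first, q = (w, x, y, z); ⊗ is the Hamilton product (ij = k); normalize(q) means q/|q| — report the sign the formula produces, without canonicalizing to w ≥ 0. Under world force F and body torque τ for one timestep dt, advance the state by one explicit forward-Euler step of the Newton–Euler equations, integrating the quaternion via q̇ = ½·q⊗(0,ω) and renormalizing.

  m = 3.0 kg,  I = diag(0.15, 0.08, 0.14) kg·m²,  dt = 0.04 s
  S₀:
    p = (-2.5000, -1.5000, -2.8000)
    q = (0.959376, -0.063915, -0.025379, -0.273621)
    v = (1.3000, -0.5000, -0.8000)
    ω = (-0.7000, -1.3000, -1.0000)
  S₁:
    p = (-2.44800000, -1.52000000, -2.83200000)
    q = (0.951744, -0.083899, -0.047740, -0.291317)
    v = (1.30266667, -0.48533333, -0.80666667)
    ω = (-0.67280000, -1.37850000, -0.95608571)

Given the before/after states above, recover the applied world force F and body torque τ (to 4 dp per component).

F = (0.2000, 1.1000, -0.5000)
τ = (0.1800, -0.1500, 0.0900)

Δω = ω₁−ω₀ = (0.02720000, -0.07850000, 0.04391429)
precession coupling = (0.0780, 0.0070, -0.0637)
applied torque τ = (0.1800, -0.1500, 0.0900)
v₁ − v₀ = (0.00266667, 0.01466667, -0.00666667)
F = m·Δv/dt = (0.2000, 1.1000, -0.5000)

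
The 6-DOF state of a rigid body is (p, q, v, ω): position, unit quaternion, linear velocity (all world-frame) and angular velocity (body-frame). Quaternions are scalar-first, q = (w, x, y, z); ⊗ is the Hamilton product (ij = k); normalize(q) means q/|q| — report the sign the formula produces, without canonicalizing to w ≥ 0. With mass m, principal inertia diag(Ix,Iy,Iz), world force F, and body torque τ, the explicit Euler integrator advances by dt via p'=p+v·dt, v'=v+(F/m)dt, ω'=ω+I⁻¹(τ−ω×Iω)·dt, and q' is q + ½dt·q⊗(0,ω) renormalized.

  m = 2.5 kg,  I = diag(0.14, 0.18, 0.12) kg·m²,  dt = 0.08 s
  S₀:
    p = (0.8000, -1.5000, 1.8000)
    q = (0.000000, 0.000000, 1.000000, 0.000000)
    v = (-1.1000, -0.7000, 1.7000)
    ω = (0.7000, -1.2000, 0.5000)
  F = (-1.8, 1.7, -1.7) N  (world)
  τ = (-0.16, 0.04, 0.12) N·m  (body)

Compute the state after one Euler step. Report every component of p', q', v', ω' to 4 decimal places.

p' = (0.7120, -1.5560, 1.9360)
q' = (0.0479, 0.0200, 0.9983, -0.0280)
v' = (-1.1576, -0.6456, 1.6456)
ω' = (0.5880, -1.1853, 0.6024)

p + v·dt = (0.7120, -1.5560, 1.9360)
v + (F/m)dt = (-1.1576, -0.6456, 1.6456)
angular accel α = (-1.4000, 0.1833, 1.2800)
new body rate ω' = (0.5880, -1.1853, 0.6024)
2q̇ = q⊗(0,ω) = (1.2000000, 0.5000000, 0.0000000, -0.7000000)
q + ½dt·q⊗(0,ω), renormalized = (0.0479, 0.0200, 0.9983, -0.0280)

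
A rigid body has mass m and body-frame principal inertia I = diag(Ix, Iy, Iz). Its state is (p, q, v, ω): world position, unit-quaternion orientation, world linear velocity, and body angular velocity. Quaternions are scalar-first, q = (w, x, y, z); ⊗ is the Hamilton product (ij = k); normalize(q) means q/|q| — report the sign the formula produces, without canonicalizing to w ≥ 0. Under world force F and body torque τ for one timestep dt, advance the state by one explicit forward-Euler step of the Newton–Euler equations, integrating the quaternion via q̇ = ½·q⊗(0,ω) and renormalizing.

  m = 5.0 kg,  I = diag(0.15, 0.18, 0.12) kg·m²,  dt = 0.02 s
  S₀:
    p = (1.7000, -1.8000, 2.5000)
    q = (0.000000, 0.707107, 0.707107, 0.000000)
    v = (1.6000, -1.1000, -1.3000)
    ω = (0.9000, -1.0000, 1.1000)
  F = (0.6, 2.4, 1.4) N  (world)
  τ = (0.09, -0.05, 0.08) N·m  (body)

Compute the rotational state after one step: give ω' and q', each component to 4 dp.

precession coupling ω×(Iω) = (0.0660, 0.0297, -0.0270)
α = I⁻¹(τ − ω×Iω) = (0.1600, -0.4428, 0.8917)
ω + α·dt = (0.9032, -1.0089, 1.1178)
2q̇ = q⊗(0,ω) = (0.0707107, 0.7778177, -0.7778177, -1.3435033)
q + ½dt·q⊗(0,ω), renormalized = (0.0007, 0.7148, 0.6992, -0.0134)

ω' = (0.9032, -1.0089, 1.1178)
q' = (0.0007, 0.7148, 0.6992, -0.0134)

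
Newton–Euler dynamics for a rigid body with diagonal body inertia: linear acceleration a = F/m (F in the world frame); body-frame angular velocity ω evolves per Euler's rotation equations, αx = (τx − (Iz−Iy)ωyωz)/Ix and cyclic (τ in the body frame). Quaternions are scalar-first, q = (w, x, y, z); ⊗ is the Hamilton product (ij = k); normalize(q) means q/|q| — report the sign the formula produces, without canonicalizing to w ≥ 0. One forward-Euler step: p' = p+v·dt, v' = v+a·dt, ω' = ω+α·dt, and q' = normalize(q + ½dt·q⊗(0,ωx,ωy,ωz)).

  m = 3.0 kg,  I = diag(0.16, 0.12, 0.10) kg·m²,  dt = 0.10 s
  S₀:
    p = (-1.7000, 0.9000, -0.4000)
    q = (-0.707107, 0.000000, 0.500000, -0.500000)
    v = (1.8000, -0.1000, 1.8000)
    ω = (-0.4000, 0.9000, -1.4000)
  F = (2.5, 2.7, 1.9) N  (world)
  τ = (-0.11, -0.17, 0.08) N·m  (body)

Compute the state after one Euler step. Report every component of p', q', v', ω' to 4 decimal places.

ω×(Iω) gyroscopic = (0.0252, 0.0336, 0.0144)
angular accel α = (-0.8450, -1.6967, 0.6560)
ω' = ω + α·dt = (-0.4845, 0.7303, -1.3344)
q⊗(0,ω) = (-1.1500000, 0.0328428, -0.4363963, 1.1899498)
updated quaternion q' = (-0.7618, 0.0016, 0.4764, -0.4389)
p' = p + v·dt = (-1.5200, 0.8900, -0.2200)
v + (F/m)dt = (1.8833, -0.0100, 1.8633)

p' = (-1.5200, 0.8900, -0.2200)
q' = (-0.7618, 0.0016, 0.4764, -0.4389)
v' = (1.8833, -0.0100, 1.8633)
ω' = (-0.4845, 0.7303, -1.3344)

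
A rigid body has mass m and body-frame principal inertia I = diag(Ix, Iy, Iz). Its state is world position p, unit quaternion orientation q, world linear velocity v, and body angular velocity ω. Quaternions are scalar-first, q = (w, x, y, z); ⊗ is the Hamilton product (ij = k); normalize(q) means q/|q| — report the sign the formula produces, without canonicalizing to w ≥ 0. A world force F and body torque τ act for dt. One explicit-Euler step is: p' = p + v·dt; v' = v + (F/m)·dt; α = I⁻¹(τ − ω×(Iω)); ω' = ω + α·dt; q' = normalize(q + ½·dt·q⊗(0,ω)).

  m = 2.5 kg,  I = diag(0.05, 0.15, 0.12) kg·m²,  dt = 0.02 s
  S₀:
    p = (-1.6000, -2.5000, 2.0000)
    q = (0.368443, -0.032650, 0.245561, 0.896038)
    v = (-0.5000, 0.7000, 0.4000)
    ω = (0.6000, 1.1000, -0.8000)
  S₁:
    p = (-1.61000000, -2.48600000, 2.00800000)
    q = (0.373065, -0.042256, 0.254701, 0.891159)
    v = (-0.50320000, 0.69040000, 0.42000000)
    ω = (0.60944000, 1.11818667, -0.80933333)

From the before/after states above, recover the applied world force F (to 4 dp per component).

v₁ − v₀ = (-0.00320000, -0.00960000, 0.02000000)
m·(v₁−v₀)/dt = (-0.4000, -1.2000, 2.5000)

F = (-0.4000, -1.2000, 2.5000)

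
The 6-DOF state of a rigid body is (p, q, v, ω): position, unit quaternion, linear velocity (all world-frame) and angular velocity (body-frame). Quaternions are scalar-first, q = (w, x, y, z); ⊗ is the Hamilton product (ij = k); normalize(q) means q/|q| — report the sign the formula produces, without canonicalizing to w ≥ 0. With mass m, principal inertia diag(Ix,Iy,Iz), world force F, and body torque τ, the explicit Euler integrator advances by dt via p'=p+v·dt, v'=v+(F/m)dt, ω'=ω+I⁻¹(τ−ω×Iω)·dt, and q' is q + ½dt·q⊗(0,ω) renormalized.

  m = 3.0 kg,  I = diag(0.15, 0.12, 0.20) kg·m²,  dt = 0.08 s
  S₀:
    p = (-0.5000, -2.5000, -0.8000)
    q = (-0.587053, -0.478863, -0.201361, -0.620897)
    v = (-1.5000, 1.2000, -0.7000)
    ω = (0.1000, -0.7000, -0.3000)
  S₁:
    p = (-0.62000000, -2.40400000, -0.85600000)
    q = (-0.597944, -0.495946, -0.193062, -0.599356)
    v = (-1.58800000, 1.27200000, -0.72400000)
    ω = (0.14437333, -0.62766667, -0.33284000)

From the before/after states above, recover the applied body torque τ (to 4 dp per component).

Δω = ω₁−ω₀ = (0.04437333, 0.07233333, -0.03284000)
precession coupling = (0.0168, 0.0015, 0.0021)
τ = I·(Δω/dt) + ω₀×(Iω₀) = (0.1000, 0.1100, -0.0800)

τ = (0.1000, 0.1100, -0.0800)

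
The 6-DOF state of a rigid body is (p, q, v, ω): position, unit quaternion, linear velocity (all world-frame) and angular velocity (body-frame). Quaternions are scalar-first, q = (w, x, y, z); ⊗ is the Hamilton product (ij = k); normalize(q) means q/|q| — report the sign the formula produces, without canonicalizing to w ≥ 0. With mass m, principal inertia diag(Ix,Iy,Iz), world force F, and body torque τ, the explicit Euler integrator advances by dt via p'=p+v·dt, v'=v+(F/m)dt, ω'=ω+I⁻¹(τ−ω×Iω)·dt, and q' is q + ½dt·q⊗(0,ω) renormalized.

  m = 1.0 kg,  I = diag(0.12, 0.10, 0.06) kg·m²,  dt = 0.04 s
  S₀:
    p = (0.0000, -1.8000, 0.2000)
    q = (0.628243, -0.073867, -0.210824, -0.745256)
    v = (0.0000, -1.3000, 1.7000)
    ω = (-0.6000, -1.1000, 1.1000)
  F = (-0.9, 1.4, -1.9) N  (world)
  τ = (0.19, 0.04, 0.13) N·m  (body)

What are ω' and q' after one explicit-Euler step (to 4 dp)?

ω' = (-0.5528, -1.0682, 1.1955)
q' = (0.6388, -0.1024, -0.2140, -0.7319)

(τ − ω×Iω)/I = (1.1800, 0.7960, 2.3867)
ω + α·dt = (-0.5528, -1.0682, 1.1955)
q⊗(0,ω) = (0.5435550, -1.4286338, -0.1626600, 0.6458266)
updated quaternion q' = (0.6388, -0.1024, -0.2140, -0.7319)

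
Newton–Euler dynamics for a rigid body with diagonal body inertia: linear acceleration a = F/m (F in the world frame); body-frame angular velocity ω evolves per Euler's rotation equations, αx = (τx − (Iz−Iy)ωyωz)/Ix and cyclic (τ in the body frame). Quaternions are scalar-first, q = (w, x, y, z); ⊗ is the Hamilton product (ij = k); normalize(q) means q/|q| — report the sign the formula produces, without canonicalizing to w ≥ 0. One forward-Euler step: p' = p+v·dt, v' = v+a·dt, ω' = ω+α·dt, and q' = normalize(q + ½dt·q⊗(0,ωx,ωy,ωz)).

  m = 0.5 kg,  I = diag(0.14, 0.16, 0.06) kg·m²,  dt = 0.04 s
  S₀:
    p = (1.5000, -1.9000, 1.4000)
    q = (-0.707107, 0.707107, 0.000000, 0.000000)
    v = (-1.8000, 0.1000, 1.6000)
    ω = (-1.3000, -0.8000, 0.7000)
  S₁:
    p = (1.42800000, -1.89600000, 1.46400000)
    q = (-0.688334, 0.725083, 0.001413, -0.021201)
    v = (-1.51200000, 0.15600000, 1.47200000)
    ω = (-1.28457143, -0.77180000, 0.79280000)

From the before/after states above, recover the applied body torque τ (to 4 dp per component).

rate change Δω = (0.01542857, 0.02820000, 0.09280000)
I·α + gyro = (0.1100, 0.0400, 0.1600)

τ = (0.1100, 0.0400, 0.1600)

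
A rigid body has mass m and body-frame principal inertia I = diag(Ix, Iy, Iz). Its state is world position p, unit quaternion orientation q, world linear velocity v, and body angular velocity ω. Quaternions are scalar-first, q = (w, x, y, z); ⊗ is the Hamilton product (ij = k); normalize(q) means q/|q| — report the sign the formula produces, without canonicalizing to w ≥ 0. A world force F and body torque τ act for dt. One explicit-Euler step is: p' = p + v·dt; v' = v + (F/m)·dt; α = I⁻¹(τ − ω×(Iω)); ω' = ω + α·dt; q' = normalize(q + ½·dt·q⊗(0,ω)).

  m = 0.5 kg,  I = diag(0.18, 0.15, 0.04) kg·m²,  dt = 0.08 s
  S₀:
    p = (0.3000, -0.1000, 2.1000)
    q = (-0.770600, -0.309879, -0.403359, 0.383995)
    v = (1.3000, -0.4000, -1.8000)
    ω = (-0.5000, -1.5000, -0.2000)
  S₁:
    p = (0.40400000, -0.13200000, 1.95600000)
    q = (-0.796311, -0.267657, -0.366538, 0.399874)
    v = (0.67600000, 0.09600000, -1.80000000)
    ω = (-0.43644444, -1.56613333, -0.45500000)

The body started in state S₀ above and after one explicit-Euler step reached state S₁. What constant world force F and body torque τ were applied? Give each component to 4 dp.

F = (-3.9000, 3.1000, 0.0000)
τ = (0.1100, -0.1100, -0.1500)

ω₁ − ω₀ = (0.06355556, -0.06613333, -0.25500000)
ω₀×(Iω₀) = (-0.0330, 0.0140, -0.0225)
τ = I·(Δω/dt) + ω₀×(Iω₀) = (0.1100, -0.1100, -0.1500)
Δv = v₁−v₀ = (-0.62400000, 0.49600000, 0.00000000)
F = m·Δv/dt = (-3.9000, 3.1000, 0.0000)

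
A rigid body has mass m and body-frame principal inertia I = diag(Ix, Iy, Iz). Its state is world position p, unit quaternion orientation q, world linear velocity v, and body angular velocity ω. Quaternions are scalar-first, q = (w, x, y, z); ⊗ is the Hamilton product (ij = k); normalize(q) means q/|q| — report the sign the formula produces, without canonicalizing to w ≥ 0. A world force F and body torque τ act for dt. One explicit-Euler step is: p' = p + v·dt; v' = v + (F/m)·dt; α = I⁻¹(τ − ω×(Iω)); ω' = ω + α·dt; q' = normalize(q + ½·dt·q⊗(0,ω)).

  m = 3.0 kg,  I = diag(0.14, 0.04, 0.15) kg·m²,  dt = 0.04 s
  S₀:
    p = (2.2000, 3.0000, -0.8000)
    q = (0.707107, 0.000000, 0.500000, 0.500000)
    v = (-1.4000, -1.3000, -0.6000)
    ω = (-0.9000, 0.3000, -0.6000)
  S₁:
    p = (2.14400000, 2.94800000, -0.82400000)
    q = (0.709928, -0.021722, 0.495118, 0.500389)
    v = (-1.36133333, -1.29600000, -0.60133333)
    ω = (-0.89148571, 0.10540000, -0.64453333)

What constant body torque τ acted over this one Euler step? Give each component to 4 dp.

τ = (0.0100, -0.2000, -0.1400)

Δω = ω₁−ω₀ = (0.00851429, -0.19460000, -0.04453333)
ω₀×(Iω₀) = (-0.0198, -0.0054, 0.0270)
τ = I·(Δω/dt) + ω₀×(Iω₀) = (0.0100, -0.2000, -0.1400)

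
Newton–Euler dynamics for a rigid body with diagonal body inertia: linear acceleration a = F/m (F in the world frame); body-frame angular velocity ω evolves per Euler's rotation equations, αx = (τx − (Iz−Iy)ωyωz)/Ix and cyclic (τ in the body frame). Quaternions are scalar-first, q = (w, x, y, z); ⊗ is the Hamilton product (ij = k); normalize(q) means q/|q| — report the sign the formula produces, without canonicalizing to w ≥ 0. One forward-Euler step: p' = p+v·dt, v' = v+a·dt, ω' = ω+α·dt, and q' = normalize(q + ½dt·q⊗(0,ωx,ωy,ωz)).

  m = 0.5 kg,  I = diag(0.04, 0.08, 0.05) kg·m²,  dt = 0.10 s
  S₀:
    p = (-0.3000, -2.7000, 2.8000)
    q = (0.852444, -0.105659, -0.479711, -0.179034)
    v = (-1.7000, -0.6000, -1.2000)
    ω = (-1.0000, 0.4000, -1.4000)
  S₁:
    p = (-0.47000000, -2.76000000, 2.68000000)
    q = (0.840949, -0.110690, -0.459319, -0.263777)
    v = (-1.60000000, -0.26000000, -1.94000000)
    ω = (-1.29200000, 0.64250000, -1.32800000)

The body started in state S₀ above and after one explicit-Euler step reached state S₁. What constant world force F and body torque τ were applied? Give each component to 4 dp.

F = (0.5000, 1.7000, -3.7000)
τ = (-0.1000, 0.1800, 0.0200)

velocity change Δv = (0.10000000, 0.34000000, -0.74000000)
applied force F = (0.5000, 1.7000, -3.7000)
ω₁ − ω₀ = (-0.29200000, 0.24250000, 0.07200000)
precession coupling = (0.0168, -0.0140, -0.0160)
I·α + gyro = (-0.1000, 0.1800, 0.0200)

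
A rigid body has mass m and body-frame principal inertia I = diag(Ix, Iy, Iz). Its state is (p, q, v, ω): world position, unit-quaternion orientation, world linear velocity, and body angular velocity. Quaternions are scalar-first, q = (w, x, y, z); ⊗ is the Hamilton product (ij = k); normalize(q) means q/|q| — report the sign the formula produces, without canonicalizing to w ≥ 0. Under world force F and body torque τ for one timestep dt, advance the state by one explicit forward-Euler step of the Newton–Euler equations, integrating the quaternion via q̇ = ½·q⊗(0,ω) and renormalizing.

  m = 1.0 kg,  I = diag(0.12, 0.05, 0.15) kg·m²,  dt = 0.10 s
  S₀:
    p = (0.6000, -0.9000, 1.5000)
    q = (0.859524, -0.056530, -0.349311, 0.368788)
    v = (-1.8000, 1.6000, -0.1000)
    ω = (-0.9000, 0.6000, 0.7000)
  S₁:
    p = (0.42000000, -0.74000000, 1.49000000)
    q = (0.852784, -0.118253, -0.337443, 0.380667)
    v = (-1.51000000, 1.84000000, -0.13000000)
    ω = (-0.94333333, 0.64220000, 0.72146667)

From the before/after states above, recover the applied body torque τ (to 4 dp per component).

ω₁ − ω₀ = (-0.04333333, 0.04220000, 0.02146667)
τ = I·(Δω/dt) + ω₀×(Iω₀) = (-0.0100, 0.0400, 0.0700)

τ = (-0.0100, 0.0400, 0.0700)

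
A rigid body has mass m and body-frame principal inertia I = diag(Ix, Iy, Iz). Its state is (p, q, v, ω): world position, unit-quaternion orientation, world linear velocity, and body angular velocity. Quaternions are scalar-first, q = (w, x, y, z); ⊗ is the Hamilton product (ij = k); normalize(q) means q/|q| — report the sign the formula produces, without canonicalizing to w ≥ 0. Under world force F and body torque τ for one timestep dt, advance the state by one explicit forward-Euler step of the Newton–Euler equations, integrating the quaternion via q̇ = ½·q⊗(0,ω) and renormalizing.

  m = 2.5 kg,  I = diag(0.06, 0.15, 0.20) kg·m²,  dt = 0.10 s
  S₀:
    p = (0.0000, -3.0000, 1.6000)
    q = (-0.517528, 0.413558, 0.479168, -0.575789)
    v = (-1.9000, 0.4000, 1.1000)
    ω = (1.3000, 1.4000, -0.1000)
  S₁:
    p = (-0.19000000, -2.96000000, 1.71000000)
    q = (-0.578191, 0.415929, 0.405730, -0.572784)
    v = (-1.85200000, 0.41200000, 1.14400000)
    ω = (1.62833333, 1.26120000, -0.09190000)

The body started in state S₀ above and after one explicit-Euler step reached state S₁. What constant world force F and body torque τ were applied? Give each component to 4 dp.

v₁ − v₀ = (0.04800000, 0.01200000, 0.04400000)
m·(v₁−v₀)/dt = (1.2000, 0.3000, 1.1000)
Δω = ω₁−ω₀ = (0.32833333, -0.13880000, 0.00810000)
gyro term ω₀×Iω₀ = (-0.0070, 0.0182, 0.1638)
τ = I·(Δω/dt) + ω₀×(Iω₀) = (0.1900, -0.1900, 0.1800)

F = (1.2000, 0.3000, 1.1000)
τ = (0.1900, -0.1900, 0.1800)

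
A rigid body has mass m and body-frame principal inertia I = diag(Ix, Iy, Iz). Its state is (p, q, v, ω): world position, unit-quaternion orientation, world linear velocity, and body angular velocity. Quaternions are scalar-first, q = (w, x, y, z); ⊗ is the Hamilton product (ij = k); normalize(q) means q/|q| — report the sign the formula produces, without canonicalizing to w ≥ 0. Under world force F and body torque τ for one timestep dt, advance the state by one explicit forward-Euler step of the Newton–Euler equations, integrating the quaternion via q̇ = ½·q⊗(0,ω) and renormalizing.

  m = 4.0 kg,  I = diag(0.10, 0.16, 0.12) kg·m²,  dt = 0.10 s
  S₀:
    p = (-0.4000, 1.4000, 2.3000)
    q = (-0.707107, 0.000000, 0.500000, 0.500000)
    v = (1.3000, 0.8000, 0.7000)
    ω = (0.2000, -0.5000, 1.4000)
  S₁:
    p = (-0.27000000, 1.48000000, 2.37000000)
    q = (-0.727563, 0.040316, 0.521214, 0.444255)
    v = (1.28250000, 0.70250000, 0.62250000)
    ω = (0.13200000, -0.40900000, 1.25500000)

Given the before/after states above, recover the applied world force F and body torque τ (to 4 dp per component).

rate change Δω = (-0.06800000, 0.09100000, -0.14500000)
τ = I·(Δω/dt) + ω₀×(Iω₀) = (-0.0400, 0.1400, -0.1800)
velocity change Δv = (-0.01750000, -0.09750000, -0.07750000)
F = m·Δv/dt = (-0.7000, -3.9000, -3.1000)

F = (-0.7000, -3.9000, -3.1000)
τ = (-0.0400, 0.1400, -0.1800)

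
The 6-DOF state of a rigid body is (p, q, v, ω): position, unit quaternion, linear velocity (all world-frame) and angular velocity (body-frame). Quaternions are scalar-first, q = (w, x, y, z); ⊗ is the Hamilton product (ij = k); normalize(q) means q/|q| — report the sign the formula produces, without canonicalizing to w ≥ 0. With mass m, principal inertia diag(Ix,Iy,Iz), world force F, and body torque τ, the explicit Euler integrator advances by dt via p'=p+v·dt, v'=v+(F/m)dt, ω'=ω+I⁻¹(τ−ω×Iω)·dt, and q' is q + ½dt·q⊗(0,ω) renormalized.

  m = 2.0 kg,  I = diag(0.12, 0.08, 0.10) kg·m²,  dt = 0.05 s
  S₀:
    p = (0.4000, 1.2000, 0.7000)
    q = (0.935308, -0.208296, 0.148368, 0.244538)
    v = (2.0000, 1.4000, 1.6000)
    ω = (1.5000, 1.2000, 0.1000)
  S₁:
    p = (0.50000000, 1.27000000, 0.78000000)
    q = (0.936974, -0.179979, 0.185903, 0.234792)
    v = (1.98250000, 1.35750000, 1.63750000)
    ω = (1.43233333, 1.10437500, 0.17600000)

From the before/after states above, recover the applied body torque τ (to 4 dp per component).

τ = (-0.1600, -0.1500, 0.0800)

Δω = ω₁−ω₀ = (-0.06766667, -0.09562500, 0.07600000)
gyro term ω₀×Iω₀ = (0.0024, 0.0030, -0.0720)
I·α + gyro = (-0.1600, -0.1500, 0.0800)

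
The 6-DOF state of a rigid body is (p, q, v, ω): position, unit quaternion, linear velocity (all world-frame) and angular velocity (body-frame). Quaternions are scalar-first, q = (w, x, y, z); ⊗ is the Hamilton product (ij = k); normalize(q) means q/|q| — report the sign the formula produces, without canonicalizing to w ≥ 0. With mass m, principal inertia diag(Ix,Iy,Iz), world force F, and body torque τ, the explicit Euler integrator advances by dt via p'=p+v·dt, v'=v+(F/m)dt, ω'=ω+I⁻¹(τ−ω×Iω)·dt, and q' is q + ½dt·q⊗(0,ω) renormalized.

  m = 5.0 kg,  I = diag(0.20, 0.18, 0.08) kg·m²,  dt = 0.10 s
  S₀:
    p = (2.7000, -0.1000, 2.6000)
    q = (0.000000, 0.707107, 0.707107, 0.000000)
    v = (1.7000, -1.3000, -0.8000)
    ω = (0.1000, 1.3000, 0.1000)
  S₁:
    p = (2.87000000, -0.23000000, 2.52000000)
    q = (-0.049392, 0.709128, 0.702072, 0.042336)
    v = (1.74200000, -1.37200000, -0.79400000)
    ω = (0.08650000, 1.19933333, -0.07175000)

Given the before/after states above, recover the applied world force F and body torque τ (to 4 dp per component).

v₁ − v₀ = (0.04200000, -0.07200000, 0.00600000)
F = m·Δv/dt = (2.1000, -3.6000, 0.3000)
ω₁ − ω₀ = (-0.01350000, -0.10066667, -0.17175000)
precession coupling = (-0.0130, 0.0012, -0.0026)
applied torque τ = (-0.0400, -0.1800, -0.1400)

F = (2.1000, -3.6000, 0.3000)
τ = (-0.0400, -0.1800, -0.1400)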